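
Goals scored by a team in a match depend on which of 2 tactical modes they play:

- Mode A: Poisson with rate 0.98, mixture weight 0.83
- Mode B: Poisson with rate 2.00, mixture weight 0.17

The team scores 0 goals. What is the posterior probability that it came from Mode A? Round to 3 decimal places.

The responsibility of component k is π_k f_k(x) divided by Σ_j π_j f_j(x).
Poisson probabilities:
  L_A = 0.375311
  L_B = 0.135335
Prior × likelihood for each component:
  π_A·L_A = 0.83 × 0.375311 = 0.311508
  π_B·L_B = 0.17 × 0.135335 = 0.023007
Sum: 0.311508 + 0.023007 = 0.334515
P(Mode A | 0 goals) ≈ 0.931

0.931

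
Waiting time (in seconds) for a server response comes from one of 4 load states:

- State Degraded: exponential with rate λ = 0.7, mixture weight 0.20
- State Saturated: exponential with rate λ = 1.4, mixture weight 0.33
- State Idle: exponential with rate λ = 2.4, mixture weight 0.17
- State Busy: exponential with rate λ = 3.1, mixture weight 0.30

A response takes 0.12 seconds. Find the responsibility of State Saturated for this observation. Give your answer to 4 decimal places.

The responsibility of component k is π_k f_k(x) divided by Σ_j π_j f_j(x).
Exponential densities:
  L_Degraded = 0.7·e^(−0.7·0.12) = 0.7·e^(−0.0840) = 0.643602
  L_Saturated = 1.4·e^(−1.4·0.12) = 1.4·e^(−0.1680) = 1.1835
  L_Idle = 2.4·e^(−2.4·0.12) = 2.4·e^(−0.2880) = 1.79943
  L_Busy = 3.1·e^(−3.1·0.12) = 3.1·e^(−0.3720) = 2.137
Multiply by the mixture weights:
  π_Degraded·L_Degraded = 0.20 × 0.643602 = 0.12872
  π_Saturated·L_Saturated = 0.33 × 1.1835 = 0.390553
  π_Idle·L_Idle = 0.17 × 1.79943 = 0.305903
  π_Busy·L_Busy = 0.30 × 2.137 = 0.641099
Denominator: 0.12872 + 0.390553 + 0.305903 + 0.641099 = 1.46628
Responsibility of State Saturated: 0.390553 / 1.46628 ≈ 0.2664

0.2664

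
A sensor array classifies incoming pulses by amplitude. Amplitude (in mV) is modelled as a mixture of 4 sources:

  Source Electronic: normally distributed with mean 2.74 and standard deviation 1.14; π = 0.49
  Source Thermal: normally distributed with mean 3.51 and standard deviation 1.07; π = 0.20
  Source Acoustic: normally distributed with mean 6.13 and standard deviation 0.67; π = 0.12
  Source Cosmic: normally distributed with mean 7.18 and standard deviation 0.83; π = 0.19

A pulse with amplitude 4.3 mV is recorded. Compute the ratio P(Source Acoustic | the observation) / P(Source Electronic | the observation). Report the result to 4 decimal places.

0.0255

The posterior odds equal the prior odds times the likelihood ratio: (π_i/π_j)·(f_i(x)/f_j(x)).
Component likelihoods at x = 4.3 mV:
  f_Electronic = (1/(1.14·√(2π)))·exp(−(4.3−2.74)²/(2·1.14²)) = 0.349949·exp(-0.93629) = 0.137208
  f_Thermal = (1/(1.07·√(2π)))·exp(−(4.3−3.51)²/(2·1.07²)) = 0.372843·exp(-0.27256) = 0.283894
  f_Acoustic = (1/(0.67·√(2π)))·exp(−(4.3−6.13)²/(2·0.67²)) = 0.595436·exp(-3.73012) = 0.0142845
  f_Cosmic = (1/(0.83·√(2π)))·exp(−(4.3−7.18)²/(2·0.83²)) = 0.480653·exp(-6.02003) = 0.00116779
0.00171414 / 0.0672321 ≈ 0.0255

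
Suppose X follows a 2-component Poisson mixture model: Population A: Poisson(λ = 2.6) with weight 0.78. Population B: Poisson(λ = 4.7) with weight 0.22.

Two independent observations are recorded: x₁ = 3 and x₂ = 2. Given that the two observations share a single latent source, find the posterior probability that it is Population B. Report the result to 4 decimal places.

The responsibility of component k is π_k f_k(x) divided by Σ_j π_j f_j(x).
Since both observations come from the same component, the likelihood for component k is f_k(x₁)·f_k(x₂).
  p_A = [e^(−2.6)·2.6^3/3! = 0.217572] × [0.251045] = 0.0546203
  p_B = [e^(−4.7)·4.7^3/3! = 0.157383] × [0.100457] = 0.0158103
Prior × likelihood for each component:
  π_A·p_A = 0.78 × 0.0546203 = 0.0426038
  π_B·p_B = 0.22 × 0.0158103 = 0.00347826
Evidence: 0.0426038 + 0.00347826 = 0.0460821
P(Population B | x₁, x₂) = 0.00347826 / 0.0460821 ≈ 0.0755

0.0755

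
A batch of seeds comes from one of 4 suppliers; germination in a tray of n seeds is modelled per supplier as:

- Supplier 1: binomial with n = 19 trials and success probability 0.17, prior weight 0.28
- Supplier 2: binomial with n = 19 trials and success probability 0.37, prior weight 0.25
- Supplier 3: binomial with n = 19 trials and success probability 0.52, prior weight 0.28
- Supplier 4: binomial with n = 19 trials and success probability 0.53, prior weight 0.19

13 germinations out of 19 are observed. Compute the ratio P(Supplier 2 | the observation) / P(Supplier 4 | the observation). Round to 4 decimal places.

Posterior odds = (π_i f_i(x)) / (π_j f_j(x)); the normalising sum cancels.
Evaluate each component's likelihood at the observed value:
  f_1 = C(19,13)·0.17^13·0.83^6 = 27132·9.90458e-11·0.32694 = 8.7859e-07
  f_2 = C(19,13)·0.37^13·0.63^6 = 27132·2.43569e-06·0.0625235 = 0.00413188
  f_3 = C(19,13)·0.52^13·0.48^6 = 27132·0.000203256·0.0122306 = 0.0674486
  f_4 = C(19,13)·0.53^13·0.47^6 = 27132·0.000260367·0.0107792 = 0.0761474
Odds = (0.25/0.19) × (0.00413188/0.0761474) = 1.31579 × 0.0542616 ≈ 0.0714

0.0714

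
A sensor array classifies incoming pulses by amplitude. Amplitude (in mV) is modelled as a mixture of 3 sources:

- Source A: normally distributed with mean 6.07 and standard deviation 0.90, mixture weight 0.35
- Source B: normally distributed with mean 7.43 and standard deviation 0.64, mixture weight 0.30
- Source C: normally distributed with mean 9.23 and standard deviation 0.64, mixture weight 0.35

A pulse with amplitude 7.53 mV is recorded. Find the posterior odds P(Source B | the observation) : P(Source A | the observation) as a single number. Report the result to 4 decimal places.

Since P(k|x) ∝ π_k f_k(x), the posterior odds are π_i f_i(x) / (π_j f_j(x)).
Evaluate each component's likelihood at the observed value:
  p_A = (1/(0.90·√(2π)))·exp(−(7.53−6.07)²/(2·0.90²)) = 0.443269·exp(-1.31580) = 0.118911
  p_B = (1/(0.64·√(2π)))·exp(−(7.53−7.43)²/(2·0.64²)) = 0.623347·exp(-0.01221) = 0.615784
  p_C = (1/(0.64·√(2π)))·exp(−(7.53−9.23)²/(2·0.64²)) = 0.623347·exp(-3.52783) = 0.0183068
0.184735 / 0.0416188 ≈ 4.4387

4.4387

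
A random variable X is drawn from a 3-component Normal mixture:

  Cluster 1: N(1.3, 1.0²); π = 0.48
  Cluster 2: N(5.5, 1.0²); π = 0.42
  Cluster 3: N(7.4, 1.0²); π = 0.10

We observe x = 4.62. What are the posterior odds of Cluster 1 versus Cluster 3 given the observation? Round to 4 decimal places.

Only the two components matter; the odds are (π_i f_i(x)) / (π_j f_j(x)).
Component likelihoods at x = 4.62:
  L_1 = (1/(1.0·√(2π)))·exp(−(4.62−1.3)²/(2·1.0²)) = 0.398942·exp(-5.51120) = 0.00161223
  L_2 = (1/(1.0·√(2π)))·exp(−(4.62−5.5)²/(2·1.0²)) = 0.398942·exp(-0.38720) = 0.270864
  L_3 = (1/(1.0·√(2π)))·exp(−(4.62−7.4)²/(2·1.0²)) = 0.398942·exp(-3.86420) = 0.00836969
Odds = (0.48/0.10) × (0.00161223/0.00836969) = 4.8 × 0.192627 ≈ 0.9246

0.9246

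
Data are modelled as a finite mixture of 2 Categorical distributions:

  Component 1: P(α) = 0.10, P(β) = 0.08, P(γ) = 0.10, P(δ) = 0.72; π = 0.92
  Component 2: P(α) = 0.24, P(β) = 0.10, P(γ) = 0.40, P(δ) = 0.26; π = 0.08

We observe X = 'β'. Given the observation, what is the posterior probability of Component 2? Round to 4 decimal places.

0.0980

The responsibility of component k is P(Z=k) f_k(x) divided by Σ_j P(Z=j) f_j(x).
Categorical probabilities:
  p_1 = P(β | comp) = 0.08
  p_2 = P(β | comp) = 0.10
Unnormalised posteriors:
  P(Z=1)·p_1 = 0.92 × 0.08 = 0.0736
  P(Z=2)·p_2 = 0.08 × 0.1 = 0.008
Denominator: 0.0736 + 0.008 = 0.0816
P(Component 2 | x) = 0.008 / 0.0816 ≈ 0.0980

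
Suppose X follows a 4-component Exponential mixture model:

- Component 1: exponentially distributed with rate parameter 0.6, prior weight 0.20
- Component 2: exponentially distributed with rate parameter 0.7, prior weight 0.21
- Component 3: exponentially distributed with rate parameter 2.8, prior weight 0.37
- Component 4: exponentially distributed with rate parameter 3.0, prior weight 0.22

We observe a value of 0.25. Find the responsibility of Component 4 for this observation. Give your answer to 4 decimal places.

0.2961

P(component k | x) = π_k·f_k(x) / marginal(x), where marginal(x) = Σ_j π_j·f_j(x).
Evaluate each component's likelihood at the observed value:
  f_1 = 0.6·e^(−0.6·0.25) = 0.6·e^(−0.1500) = 0.516425
  f_2 = 0.7·e^(−0.7·0.25) = 0.7·e^(−0.1750) = 0.58762
  f_3 = 2.8·e^(−2.8·0.25) = 2.8·e^(−0.7000) = 1.39044
  f_4 = 3.0·e^(−3.0·0.25) = 3.0·e^(−0.7500) = 1.4171
Unnormalised posteriors:
  π_1·f_1 = 0.20 × 0.516425 = 0.103285
  π_2·f_2 = 0.21 × 0.58762 = 0.1234
  π_3·f_3 = 0.37 × 1.39044 = 0.514462
  π_4·f_4 = 0.22 × 1.4171 = 0.311762
Sum: 0.103285 + 0.1234 + 0.514462 + 0.311762 = 1.05291
Responsibility of Component 4: 0.311762 / 1.05291 ≈ 0.2961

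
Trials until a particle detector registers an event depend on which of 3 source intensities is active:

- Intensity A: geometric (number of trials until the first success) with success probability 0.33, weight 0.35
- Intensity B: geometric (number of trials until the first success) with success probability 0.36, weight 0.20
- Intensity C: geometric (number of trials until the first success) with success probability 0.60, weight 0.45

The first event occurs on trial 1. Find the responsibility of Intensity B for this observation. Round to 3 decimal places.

0.157

P(component k | x) = P(Z=k)·f_k(x) / marginal(x), where marginal(x) = Σ_j P(Z=j)·f_j(x).
Evaluate each component's likelihood at the observed value:
  p_A = 0.33·(1−0.33)^0 = 0.33·1 = 0.33
  p_B = 0.36·(1−0.36)^0 = 0.36·1 = 0.36
  p_C = 0.60·(1−0.60)^0 = 0.60·1 = 0.6
Multiply by the mixture weights:
  P(Z=A)·p_A = 0.35 × 0.33 = 0.1155
  P(Z=B)·p_B = 0.20 × 0.36 = 0.072
  P(Z=C)·p_C = 0.45 × 0.6 = 0.27
Marginal: 0.1155 + 0.072 + 0.27 = 0.4575
Responsibility of Intensity B: 0.072 / 0.4575 ≈ 0.157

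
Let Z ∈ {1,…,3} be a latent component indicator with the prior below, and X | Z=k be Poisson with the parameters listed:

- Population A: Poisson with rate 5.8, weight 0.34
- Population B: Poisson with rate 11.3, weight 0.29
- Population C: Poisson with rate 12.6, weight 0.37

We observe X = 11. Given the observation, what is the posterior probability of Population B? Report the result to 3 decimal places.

0.428

Posterior ∝ prior × likelihood, so P(k | x) ∝ P(Z=k) f_k(x); normalise over all components.
Component likelihoods at x = 11:
  L_A = e^(−5.8)·5.8^11/11! = 0.0189515
  L_B = e^(−11.3)·11.3^11/11! = 0.118899
  L_C = e^(−12.6)·12.6^11/11! = 0.107352
Prior × likelihood for each component:
  P(Z=A)·L_A = 0.34 × 0.0189515 = 0.00644352
  P(Z=B)·L_B = 0.29 × 0.118899 = 0.0344808
  P(Z=C)·L_C = 0.37 × 0.107352 = 0.0397202
Normaliser: 0.00644352 + 0.0344808 + 0.0397202 = 0.0806445
So the posterior for Population B is 0.0344808 / 0.0806445 ≈ 0.428.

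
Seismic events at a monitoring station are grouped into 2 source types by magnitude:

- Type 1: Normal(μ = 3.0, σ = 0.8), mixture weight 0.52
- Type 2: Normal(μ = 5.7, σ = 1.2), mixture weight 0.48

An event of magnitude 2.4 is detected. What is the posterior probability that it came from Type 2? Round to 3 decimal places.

0.018

Apply Bayes' rule: the posterior for each component is proportional to its prior times its likelihood at x.
Component likelihoods at x = 2.4:
  L_1 = (1/(0.8·√(2π)))·exp(−(2.4−3.0)²/(2·0.8²)) = 0.498678·exp(-0.28125) = 0.376422
  L_2 = (1/(1.2·√(2π)))·exp(−(2.4−5.7)²/(2·1.2²)) = 0.332452·exp(-3.78125) = 0.00757797
Weight by the priors:
  π_1·L_1 = 0.52 × 0.376422 = 0.195739
  π_2·L_2 = 0.48 × 0.00757797 = 0.00363743
Sum: 0.195739 + 0.00363743 = 0.199377
P(Type 2 | data) ≈ 0.018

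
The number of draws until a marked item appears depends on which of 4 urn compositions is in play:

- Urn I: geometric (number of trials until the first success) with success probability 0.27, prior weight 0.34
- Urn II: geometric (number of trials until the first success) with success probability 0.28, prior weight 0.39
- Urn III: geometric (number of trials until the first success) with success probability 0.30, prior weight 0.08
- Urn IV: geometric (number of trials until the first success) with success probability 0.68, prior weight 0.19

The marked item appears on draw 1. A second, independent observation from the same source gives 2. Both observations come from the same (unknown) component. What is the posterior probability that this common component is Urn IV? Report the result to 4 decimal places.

0.3837

The responsibility of component k is w_k f_k(x) divided by Σ_j w_j f_j(x).
Since both observations come from the same component, the likelihood for component k is f_k(x₁)·f_k(x₂).
  p_I = [0.27·(1−0.27)^0 = 0.27·1 = 0.27] × [0.1971] = 0.053217
  p_II = [0.28·(1−0.28)^0 = 0.28·1 = 0.28] × [0.2016] = 0.056448
  p_III = [0.30·(1−0.30)^0 = 0.30·1 = 0.3] × [0.21] = 0.063
  p_IV = [0.68·(1−0.68)^0 = 0.68·1 = 0.68] × [0.2176] = 0.147968
Unnormalised posteriors:
  w_I·p_I = 0.34 × 0.053217 = 0.0180938
  w_II·p_II = 0.39 × 0.056448 = 0.0220147
  w_III·p_III = 0.08 × 0.063 = 0.00504
  w_IV·p_IV = 0.19 × 0.147968 = 0.0281139
Sum: 0.0180938 + 0.0220147 + 0.00504 + 0.0281139 = 0.0732624
Responsibility of Urn IV: 0.0281139 / 0.0732624 ≈ 0.3837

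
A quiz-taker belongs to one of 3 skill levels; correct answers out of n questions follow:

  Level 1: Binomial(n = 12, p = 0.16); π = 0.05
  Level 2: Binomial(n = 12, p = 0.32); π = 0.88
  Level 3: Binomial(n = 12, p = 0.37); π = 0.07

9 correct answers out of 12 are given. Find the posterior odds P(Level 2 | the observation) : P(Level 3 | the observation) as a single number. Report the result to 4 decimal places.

Only the two components matter; the odds are (P(Z=i) f_i(x)) / (P(Z=j) f_j(x)).
Binomial probabilities:
  L_1 = C(12,9)·0.16^9·0.84^3 = 220·6.87195e-08·0.592704 = 8.96067e-06
  L_2 = C(12,9)·0.32^9·0.68^3 = 220·3.51844e-05·0.314432 = 0.00243388
  L_3 = C(12,9)·0.37^9·0.63^3 = 220·0.000129962·0.250047 = 0.00714924
Odds = (0.88/0.07) × (0.00243388/0.00714924) = 12.5714 × 0.340439 ≈ 4.2798

4.2798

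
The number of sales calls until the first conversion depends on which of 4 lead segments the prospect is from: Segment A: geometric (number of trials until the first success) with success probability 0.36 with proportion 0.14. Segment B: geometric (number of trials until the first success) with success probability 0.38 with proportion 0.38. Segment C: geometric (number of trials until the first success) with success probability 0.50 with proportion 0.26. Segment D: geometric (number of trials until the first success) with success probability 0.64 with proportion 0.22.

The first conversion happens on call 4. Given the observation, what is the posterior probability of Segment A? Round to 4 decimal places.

The responsibility of component k is π_k f_k(x) divided by Σ_j π_j f_j(x).
Evaluate each component's likelihood at the observed value:
  L_A = 0.36·(1−0.36)^3 = 0.36·0.262144 = 0.0943718
  L_B = 0.38·(1−0.38)^3 = 0.38·0.238328 = 0.0905646
  L_C = 0.50·(1−0.50)^3 = 0.50·0.125 = 0.0625
  L_D = 0.64·(1−0.64)^3 = 0.64·0.046656 = 0.0298598
Weight by the priors:
  π_A·L_A = 0.14 × 0.0943718 = 0.0132121
  π_B·L_B = 0.38 × 0.0905646 = 0.0344146
  π_C·L_C = 0.26 × 0.0625 = 0.01625
  π_D·L_D = 0.22 × 0.0298598 = 0.00656916
Marginal: 0.0132121 + 0.0344146 + 0.01625 + 0.00656916 = 0.0704458
P(Segment A | the observation) ≈ 0.1875

0.1875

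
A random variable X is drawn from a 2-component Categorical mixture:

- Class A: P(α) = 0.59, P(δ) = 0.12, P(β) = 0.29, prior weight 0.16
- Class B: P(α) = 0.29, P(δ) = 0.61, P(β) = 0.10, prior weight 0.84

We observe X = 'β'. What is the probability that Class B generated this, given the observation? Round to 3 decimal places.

0.644

By Bayes' theorem, P(k | x) = P(Z=k) f_k(x) / Σ_j P(Z=j) f_j(x).
Evaluate each component's likelihood at the observed value:
  L_A = P(β | comp) = 0.29
  L_B = P(β | comp) = 0.10
Weight by the priors:
  P(Z=A)·L_A = 0.16 × 0.29 = 0.0464
  P(Z=B)·L_B = 0.84 × 0.1 = 0.084
Denominator: 0.0464 + 0.084 = 0.1304
P(Class B | x) ≈ 0.644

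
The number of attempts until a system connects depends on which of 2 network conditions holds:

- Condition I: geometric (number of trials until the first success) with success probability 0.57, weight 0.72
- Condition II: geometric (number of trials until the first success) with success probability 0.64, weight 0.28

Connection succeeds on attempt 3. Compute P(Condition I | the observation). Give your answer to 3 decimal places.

Apply Bayes' rule: the posterior for each component is proportional to its prior times its likelihood at x.
Geometric probabilities:
  p_I = 0.105393
  p_II = 0.082944
Prior × likelihood for each component:
  P(Z=I)·p_I = 0.72 × 0.105393 = 0.075883
  P(Z=II)·p_II = 0.28 × 0.082944 = 0.0232243
Sum: 0.075883 + 0.0232243 = 0.0991073
So the posterior for Condition I is 0.075883 / 0.0991073 ≈ 0.766.

0.766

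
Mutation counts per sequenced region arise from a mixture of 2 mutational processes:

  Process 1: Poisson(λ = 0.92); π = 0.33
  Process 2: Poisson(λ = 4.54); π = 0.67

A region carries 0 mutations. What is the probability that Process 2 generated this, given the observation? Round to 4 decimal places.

0.0516

Apply Bayes' rule: the posterior for each component is proportional to its prior times its likelihood at x.
Component likelihoods at x = 0 mutations:
  f_1 = e^(−0.92)·0.92^0/0! = 0.398519
  f_2 = e^(−4.54)·4.54^0/0! = 0.0106734
Multiply by the mixture weights:
  π_1·f_1 = 0.33 × 0.398519 = 0.131511
  π_2·f_2 = 0.67 × 0.0106734 = 0.00715118
Denominator: 0.131511 + 0.00715118 = 0.138662
So the posterior for Process 2 is 0.00715118 / 0.138662 ≈ 0.0516.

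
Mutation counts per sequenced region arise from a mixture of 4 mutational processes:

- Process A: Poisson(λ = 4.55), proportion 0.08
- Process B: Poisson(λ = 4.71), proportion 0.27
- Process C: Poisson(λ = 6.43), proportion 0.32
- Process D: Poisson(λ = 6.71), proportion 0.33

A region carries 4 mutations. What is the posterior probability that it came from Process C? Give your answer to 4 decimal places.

0.2709

Posterior ∝ prior × likelihood, so P(k | x) ∝ w_k f_k(x); normalise over all components.
Evaluate each component's likelihood at the observed value:
  L_A = e^(−4.55)·4.55^4/4! = 0.18871
  L_B = e^(−4.71)·4.71^4/4! = 0.184648
  L_C = e^(−6.43)·6.43^4/4! = 0.114847
  L_D = e^(−6.71)·6.71^4/4! = 0.102935
Prior × likelihood for each component:
  w_A·L_A = 0.08 × 0.18871 = 0.0150968
  w_B·L_B = 0.27 × 0.184648 = 0.049855
  w_C·L_C = 0.32 × 0.114847 = 0.036751
  w_D·L_D = 0.33 × 0.102935 = 0.0339685
Evidence: 0.0150968 + 0.049855 + 0.036751 + 0.0339685 = 0.135671
So the posterior for Process C is 0.036751 / 0.135671 ≈ 0.2709.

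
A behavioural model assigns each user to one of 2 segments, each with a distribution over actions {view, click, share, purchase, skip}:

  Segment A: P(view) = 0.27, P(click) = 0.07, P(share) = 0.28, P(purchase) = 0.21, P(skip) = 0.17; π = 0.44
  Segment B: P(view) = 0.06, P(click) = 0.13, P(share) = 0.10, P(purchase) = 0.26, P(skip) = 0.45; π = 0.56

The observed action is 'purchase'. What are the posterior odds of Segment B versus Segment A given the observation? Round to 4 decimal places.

Only the two components matter; the odds are (P(Z=i) f_i(x)) / (P(Z=j) f_j(x)).
Component likelihoods at x = 'purchase':
  f_A = P(purchase | comp) = 0.21
  f_B = P(purchase | comp) = 0.26
Odds = (0.56/0.44) × (0.26/0.21) = 1.27273 × 1.2381 ≈ 1.5758

1.5758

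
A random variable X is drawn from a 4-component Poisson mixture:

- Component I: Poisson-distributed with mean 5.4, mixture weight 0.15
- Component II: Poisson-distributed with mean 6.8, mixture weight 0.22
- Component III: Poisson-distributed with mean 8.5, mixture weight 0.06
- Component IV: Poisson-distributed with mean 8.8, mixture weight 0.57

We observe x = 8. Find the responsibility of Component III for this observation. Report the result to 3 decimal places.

Posterior ∝ prior × likelihood, so P(k | x) ∝ w_k f_k(x); normalise over all components.
Evaluate each component's likelihood at the observed value:
  p_I = 0.0809915
  p_II = 0.126284
  p_III = 0.137508
  p_IV = 0.134446
Multiply by the mixture weights:
  w_I·p_I = 0.15 × 0.0809915 = 0.0121487
  w_II·p_II = 0.22 × 0.126284 = 0.0277825
  w_III·p_III = 0.06 × 0.137508 = 0.00825048
  w_IV·p_IV = 0.57 × 0.134446 = 0.0766345
Evidence: 0.0121487 + 0.0277825 + 0.00825048 + 0.0766345 = 0.124816
P(Component III | the observation) ≈ 0.066

0.066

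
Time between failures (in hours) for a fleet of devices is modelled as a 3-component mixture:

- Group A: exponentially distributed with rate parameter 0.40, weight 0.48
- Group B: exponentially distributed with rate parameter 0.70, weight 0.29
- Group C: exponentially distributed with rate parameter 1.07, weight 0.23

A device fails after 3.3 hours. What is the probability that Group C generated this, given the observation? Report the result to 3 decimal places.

Apply Bayes' rule: the posterior for each component is proportional to its prior times its likelihood at x.
Exponential densities:
  L_A = 0.40·e^(−0.40·3.3) = 0.40·e^(−1.3200) = 0.106854
  L_B = 0.70·e^(−0.70·3.3) = 0.70·e^(−2.3100) = 0.0694829
  L_C = 1.07·e^(−1.07·3.3) = 1.07·e^(−3.5310) = 0.0313249
Multiply by the mixture weights:
  π_A·L_A = 0.48 × 0.106854 = 0.05129
  π_B·L_B = 0.29 × 0.0694829 = 0.02015
  π_C·L_C = 0.23 × 0.0313249 = 0.00720473
Sum: 0.05129 + 0.02015 + 0.00720473 = 0.0786447
P(Group C | the observation) ≈ 0.092

0.092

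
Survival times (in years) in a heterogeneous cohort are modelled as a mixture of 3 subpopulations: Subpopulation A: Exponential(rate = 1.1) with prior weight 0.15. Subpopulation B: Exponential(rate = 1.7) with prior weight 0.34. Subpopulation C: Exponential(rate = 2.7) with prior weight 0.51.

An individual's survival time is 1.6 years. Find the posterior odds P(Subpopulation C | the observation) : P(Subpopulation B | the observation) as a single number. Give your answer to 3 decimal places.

The posterior odds equal the prior odds times the likelihood ratio: (w_i/w_j)·(f_i(x)/f_j(x)).
Evaluate each component's likelihood at the observed value:
  L_A = 1.1·e^(−1.1·1.6) = 1.1·e^(−1.7600) = 0.189249
  L_B = 1.7·e^(−1.7·1.6) = 1.7·e^(−2.7200) = 0.111987
  L_C = 2.7·e^(−2.7·1.6) = 2.7·e^(−4.3200) = 0.0359097
0.0183139 / 0.0380756 ≈ 0.481

0.481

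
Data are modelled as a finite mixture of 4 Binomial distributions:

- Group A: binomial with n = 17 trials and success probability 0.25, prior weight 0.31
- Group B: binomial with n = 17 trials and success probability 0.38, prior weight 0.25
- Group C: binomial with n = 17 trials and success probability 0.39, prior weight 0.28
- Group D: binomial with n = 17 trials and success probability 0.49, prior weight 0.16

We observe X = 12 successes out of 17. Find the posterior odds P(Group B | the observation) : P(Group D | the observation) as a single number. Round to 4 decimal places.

0.1963

Only the two components matter; the odds are (π_i f_i(x)) / (π_j f_j(x)).
Binomial probabilities:
  p_A = C(17,12)·0.25^12·0.75^5 = 6188·5.96046e-08·0.237305 = 8.75259e-05
  p_B = C(17,12)·0.38^12·0.62^5 = 6188·9.06574e-06·0.0916133 = 0.00513939
  p_C = C(17,12)·0.39^12·0.61^5 = 6188·1.23816e-05·0.0844596 = 0.00647105
  p_D = C(17,12)·0.49^12·0.51^5 = 6188·0.000191581·0.0345025 = 0.0409029
Odds = (0.25/0.16) × (0.00513939/0.0409029) = 1.5625 × 0.125649 ≈ 0.1963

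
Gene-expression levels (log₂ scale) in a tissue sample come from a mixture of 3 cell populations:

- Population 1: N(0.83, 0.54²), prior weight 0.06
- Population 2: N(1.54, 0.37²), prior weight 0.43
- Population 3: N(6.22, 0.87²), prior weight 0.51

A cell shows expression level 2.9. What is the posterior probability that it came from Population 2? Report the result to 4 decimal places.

0.7402

Apply Bayes' rule: the posterior for each component is proportional to its prior times its likelihood at x.
Component likelihoods at x = 2.9:
  L_1 = 0.000476056
  L_2 = 0.0012558
  L_3 = 0.000315625
Weight by the priors:
  P(Z=1)·L_1 = 0.06 × 0.000476056 = 2.85634e-05
  P(Z=2)·L_2 = 0.43 × 0.0012558 = 0.000539994
  P(Z=3)·L_3 = 0.51 × 0.000315625 = 0.000160969
Marginal: 2.85634e-05 + 0.000539994 + 0.000160969 = 0.000729526
Responsibility of Population 2: 0.000539994 / 0.000729526 ≈ 0.7402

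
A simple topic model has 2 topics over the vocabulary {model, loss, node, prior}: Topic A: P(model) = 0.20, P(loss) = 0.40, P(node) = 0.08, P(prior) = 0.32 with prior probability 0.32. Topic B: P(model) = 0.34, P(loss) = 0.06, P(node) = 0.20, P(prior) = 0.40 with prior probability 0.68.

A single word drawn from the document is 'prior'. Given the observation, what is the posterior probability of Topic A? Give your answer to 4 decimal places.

0.2735

P(component k | x) = π_k·f_k(x) / marginal(x), where marginal(x) = Σ_j π_j·f_j(x).
Categorical probabilities:
  f_A = P(prior | comp) = 0.32
  f_B = P(prior | comp) = 0.40
Multiply by the mixture weights:
  π_A·f_A = 0.32 × 0.32 = 0.1024
  π_B·f_B = 0.68 × 0.4 = 0.272
Denominator: 0.1024 + 0.272 = 0.3744
Responsibility of Topic A: 0.1024 / 0.3744 ≈ 0.2735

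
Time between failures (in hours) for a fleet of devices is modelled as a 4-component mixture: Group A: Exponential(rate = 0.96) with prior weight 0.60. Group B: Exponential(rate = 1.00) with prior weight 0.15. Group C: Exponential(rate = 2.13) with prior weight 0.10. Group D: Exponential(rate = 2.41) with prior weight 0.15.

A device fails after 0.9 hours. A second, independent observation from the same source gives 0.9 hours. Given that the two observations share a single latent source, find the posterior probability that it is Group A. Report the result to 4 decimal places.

0.6811

Posterior ∝ prior × likelihood, so P(k | x) ∝ w_k f_k(x); normalise over all components.
Since both observations come from the same component, the likelihood for component k is f_k(x₁)·f_k(x₂).
  L_A = [0.96·e^(−0.96·0.9) = 0.96·e^(−0.8640) = 0.404614] × [0.404614] = 0.163712
  L_B = [1.00·e^(−1.00·0.9) = 1.00·e^(−0.9000) = 0.40657] × [0.40657] = 0.165299
  L_C = [2.13·e^(−2.13·0.9) = 2.13·e^(−1.9170) = 0.313211] × [0.313211] = 0.0981012
  L_D = [2.41·e^(−2.41·0.9) = 2.41·e^(−2.1690) = 0.275443] × [0.275443] = 0.075869
Weight by the priors:
  w_A·L_A = 0.60 × 0.163712 = 0.0982274
  w_B·L_B = 0.15 × 0.165299 = 0.0247948
  w_C·L_C = 0.10 × 0.0981012 = 0.00981012
  w_D·L_D = 0.15 × 0.075869 = 0.0113804
Sum: 0.0982274 + 0.0247948 + 0.00981012 + 0.0113804 = 0.144213
P(Group A | x) ≈ 0.6811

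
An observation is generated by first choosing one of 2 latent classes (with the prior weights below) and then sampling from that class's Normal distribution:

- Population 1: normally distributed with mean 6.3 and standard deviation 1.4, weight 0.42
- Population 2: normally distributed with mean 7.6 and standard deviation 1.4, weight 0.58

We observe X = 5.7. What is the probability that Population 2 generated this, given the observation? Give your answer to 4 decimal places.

The responsibility of component k is w_k f_k(x) divided by Σ_j w_j f_j(x).
Normal densities:
  p_1 = (1/(1.4·√(2π)))·exp(−(5.7−6.3)²/(2·1.4²)) = 0.284959·exp(-0.09184) = 0.259955
  p_2 = (1/(1.4·√(2π)))·exp(−(5.7−7.6)²/(2·1.4²)) = 0.284959·exp(-0.92092) = 0.113457
Unnormalised posteriors:
  w_1·p_1 = 0.42 × 0.259955 = 0.109181
  w_2·p_2 = 0.58 × 0.113457 = 0.0658052
Sum: 0.109181 + 0.0658052 = 0.174986
So the posterior for Population 2 is 0.0658052 / 0.174986 ≈ 0.3761.

0.3761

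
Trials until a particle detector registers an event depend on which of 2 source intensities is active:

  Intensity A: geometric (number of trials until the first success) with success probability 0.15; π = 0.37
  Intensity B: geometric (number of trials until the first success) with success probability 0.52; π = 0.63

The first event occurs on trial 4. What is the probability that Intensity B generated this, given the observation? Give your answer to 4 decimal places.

0.5153

The responsibility of component k is P(Z=k) f_k(x) divided by Σ_j P(Z=j) f_j(x).
Geometric probabilities:
  p_A = 0.0921187
  p_B = 0.0575078
Weight by the priors:
  P(Z=A)·p_A = 0.37 × 0.0921187 = 0.0340839
  P(Z=B)·p_B = 0.63 × 0.0575078 = 0.0362299
Sum: 0.0340839 + 0.0362299 = 0.0703139
P(Intensity B | x) ≈ 0.5153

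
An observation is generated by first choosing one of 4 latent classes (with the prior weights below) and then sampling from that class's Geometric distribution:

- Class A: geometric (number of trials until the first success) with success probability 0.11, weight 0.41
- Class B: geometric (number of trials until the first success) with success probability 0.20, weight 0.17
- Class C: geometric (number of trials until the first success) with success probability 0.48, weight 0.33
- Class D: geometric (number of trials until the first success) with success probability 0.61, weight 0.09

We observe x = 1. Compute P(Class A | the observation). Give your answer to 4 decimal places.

The responsibility of component k is π_k f_k(x) divided by Σ_j π_j f_j(x).
Evaluate each component's likelihood at the observed value:
  L_A = 0.11
  L_B = 0.2
  L_C = 0.48
  L_D = 0.61
Multiply by the mixture weights:
  π_A·L_A = 0.41 × 0.11 = 0.0451
  π_B·L_B = 0.17 × 0.2 = 0.034
  π_C·L_C = 0.33 × 0.48 = 0.1584
  π_D·L_D = 0.09 × 0.61 = 0.0549
Normaliser: 0.0451 + 0.034 + 0.1584 + 0.0549 = 0.2924
P(Class A | data) = 0.0451 / 0.2924 ≈ 0.1542

0.1542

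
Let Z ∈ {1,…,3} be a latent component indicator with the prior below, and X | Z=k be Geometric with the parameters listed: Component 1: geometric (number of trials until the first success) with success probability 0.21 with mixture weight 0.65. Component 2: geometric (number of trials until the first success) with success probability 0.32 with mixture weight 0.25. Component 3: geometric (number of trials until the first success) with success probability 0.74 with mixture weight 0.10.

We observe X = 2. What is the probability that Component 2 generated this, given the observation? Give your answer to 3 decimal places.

Posterior ∝ prior × likelihood, so P(k | x) ∝ π_k f_k(x); normalise over all components.
Component likelihoods at x = 2:
  L_1 = 0.1659
  L_2 = 0.2176
  L_3 = 0.1924
Unnormalised posteriors:
  π_1·L_1 = 0.65 × 0.1659 = 0.107835
  π_2·L_2 = 0.25 × 0.2176 = 0.0544
  π_3·L_3 = 0.10 × 0.1924 = 0.01924
Sum: 0.107835 + 0.0544 + 0.01924 = 0.181475
So the posterior for Component 2 is 0.0544 / 0.181475 ≈ 0.300.

0.300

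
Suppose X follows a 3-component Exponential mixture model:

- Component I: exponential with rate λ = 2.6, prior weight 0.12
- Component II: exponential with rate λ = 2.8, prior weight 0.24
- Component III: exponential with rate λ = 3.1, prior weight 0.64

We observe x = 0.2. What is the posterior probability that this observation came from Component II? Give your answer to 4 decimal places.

Apply Bayes' rule: the posterior for each component is proportional to its prior times its likelihood at x.
Evaluate each component's likelihood at the observed value:
  f_I = 2.6·e^(−2.6·0.2) = 2.6·e^(−0.5200) = 1.54575
  f_II = 2.8·e^(−2.8·0.2) = 2.8·e^(−0.5600) = 1.59939
  f_III = 3.1·e^(−3.1·0.2) = 3.1·e^(−0.6200) = 1.66763
Prior × likelihood for each component:
  P(Z=I)·f_I = 0.12 × 1.54575 = 0.18549
  P(Z=II)·f_II = 0.24 × 1.59939 = 0.383852
  P(Z=III)·f_III = 0.64 × 1.66763 = 1.06728
Normaliser: 0.18549 + 0.383852 + 1.06728 = 1.63662
So the posterior for Component II is 0.383852 / 1.63662 ≈ 0.2345.

0.2345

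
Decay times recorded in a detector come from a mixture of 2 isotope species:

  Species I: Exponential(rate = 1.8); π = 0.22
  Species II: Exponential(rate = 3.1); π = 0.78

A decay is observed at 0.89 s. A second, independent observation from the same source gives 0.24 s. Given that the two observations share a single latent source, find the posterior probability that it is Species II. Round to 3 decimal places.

Apply Bayes' rule: the posterior for each component is proportional to its prior times its likelihood at x.
Since both observations come from the same component, the likelihood for component k is f_k(x₁)·f_k(x₂).
  f_I = [1.8·e^(−1.8·0.89) = 1.8·e^(−1.6020) = 0.362688] × [1.16858] = 0.423828
  f_II = [3.1·e^(−3.1·0.89) = 3.1·e^(−2.7590) = 0.196401] × [1.47315] = 0.289328
Multiply by the mixture weights:
  w_I·f_I = 0.22 × 0.423828 = 0.0932422
  w_II·f_II = 0.78 × 0.289328 = 0.225676
Sum: 0.0932422 + 0.225676 = 0.318918
P(Species II | x) ≈ 0.708

0.708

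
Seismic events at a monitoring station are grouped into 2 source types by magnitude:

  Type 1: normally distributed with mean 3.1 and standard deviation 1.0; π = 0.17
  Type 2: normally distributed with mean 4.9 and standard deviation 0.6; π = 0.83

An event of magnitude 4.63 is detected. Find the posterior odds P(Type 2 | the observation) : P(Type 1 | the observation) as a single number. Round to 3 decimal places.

Only the two components matter; the odds are (π_i f_i(x)) / (π_j f_j(x)).
Evaluate each component's likelihood at the observed value:
  p_1 = (1/(1.0·√(2π)))·exp(−(4.63−3.1)²/(2·1.0²)) = 0.398942·exp(-1.17045) = 0.123763
  p_2 = (1/(0.6·√(2π)))·exp(−(4.63−4.9)²/(2·0.6²)) = 0.664904·exp(-0.10125) = 0.600878
Posterior odds = (π_2·p_2) / (π_1·p_1) = (0.83·0.600878) / (0.17·0.123763) = 0.498729 / 0.0210397 ≈ 23.704

23.704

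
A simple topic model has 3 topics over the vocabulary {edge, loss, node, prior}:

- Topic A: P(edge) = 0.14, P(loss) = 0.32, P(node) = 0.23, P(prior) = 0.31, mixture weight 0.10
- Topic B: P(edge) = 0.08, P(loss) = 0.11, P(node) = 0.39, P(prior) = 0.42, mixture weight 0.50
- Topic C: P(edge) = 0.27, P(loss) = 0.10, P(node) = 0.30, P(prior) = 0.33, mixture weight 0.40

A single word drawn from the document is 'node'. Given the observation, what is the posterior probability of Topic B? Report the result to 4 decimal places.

0.5769

By Bayes' theorem, P(k | x) = π_k f_k(x) / Σ_j π_j f_j(x).
Evaluate each component's likelihood at the observed value:
  L_A = P(node | comp) = 0.23
  L_B = P(node | comp) = 0.39
  L_C = P(node | comp) = 0.30
Prior × likelihood for each component:
  π_A·L_A = 0.10 × 0.23 = 0.023
  π_B·L_B = 0.50 × 0.39 = 0.195
  π_C·L_C = 0.40 × 0.3 = 0.12
Normaliser: 0.023 + 0.195 + 0.12 = 0.338
P(Topic B | data) = 0.195 / 0.338 ≈ 0.5769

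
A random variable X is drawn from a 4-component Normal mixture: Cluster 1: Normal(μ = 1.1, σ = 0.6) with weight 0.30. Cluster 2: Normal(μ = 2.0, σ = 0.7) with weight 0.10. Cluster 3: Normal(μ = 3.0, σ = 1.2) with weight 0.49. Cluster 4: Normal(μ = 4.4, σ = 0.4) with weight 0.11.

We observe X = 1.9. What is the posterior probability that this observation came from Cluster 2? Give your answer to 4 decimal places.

0.2298

By Bayes' theorem, P(k | x) = π_k f_k(x) / Σ_j π_j f_j(x).
Normal densities:
  p_1 = 0.27335
  p_2 = 0.564132
  p_3 = 0.218406
  p_4 = 3.285e-09
Prior × likelihood for each component:
  π_1·p_1 = 0.30 × 0.27335 = 0.082005
  π_2·p_2 = 0.10 × 0.564132 = 0.0564132
  π_3·p_3 = 0.49 × 0.218406 = 0.107019
  π_4·p_4 = 0.11 × 3.285e-09 = 3.6135e-10
Normaliser: 0.082005 + 0.0564132 + 0.107019 + 3.6135e-10 = 0.245437
P(Cluster 2 | the observation) = 0.0564132 / 0.245437 ≈ 0.2298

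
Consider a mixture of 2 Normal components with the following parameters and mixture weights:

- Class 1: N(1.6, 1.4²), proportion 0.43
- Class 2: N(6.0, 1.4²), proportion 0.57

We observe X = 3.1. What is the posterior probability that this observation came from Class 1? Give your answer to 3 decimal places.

0.784

Apply Bayes' rule: the posterior for each component is proportional to its prior times its likelihood at x.
Normal densities:
  f_1 = (1/(1.4·√(2π)))·exp(−(3.1−1.6)²/(2·1.4²)) = 0.284959·exp(-0.57398) = 0.160511
  f_2 = (1/(1.4·√(2π)))·exp(−(3.1−6.0)²/(2·1.4²)) = 0.284959·exp(-2.14541) = 0.033346
Unnormalised posteriors:
  π_1·f_1 = 0.43 × 0.160511 = 0.0690199
  π_2·f_2 = 0.57 × 0.033346 = 0.0190072
Sum: 0.0690199 + 0.0190072 = 0.0880271
So the posterior for Class 1 is 0.0690199 / 0.0880271 ≈ 0.784.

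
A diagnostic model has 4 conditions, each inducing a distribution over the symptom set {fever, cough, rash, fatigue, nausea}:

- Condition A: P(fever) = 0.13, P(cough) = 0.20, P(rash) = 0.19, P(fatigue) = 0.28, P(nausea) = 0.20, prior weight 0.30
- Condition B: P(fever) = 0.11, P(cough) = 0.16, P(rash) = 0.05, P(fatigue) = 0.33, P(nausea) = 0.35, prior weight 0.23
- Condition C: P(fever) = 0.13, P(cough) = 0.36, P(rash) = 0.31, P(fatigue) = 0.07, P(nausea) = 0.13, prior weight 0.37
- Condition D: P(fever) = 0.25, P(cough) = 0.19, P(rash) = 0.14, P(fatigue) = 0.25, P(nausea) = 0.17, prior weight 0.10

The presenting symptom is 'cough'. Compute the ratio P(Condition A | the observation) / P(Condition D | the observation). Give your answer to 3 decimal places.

3.158

Only the two components matter; the odds are (π_i f_i(x)) / (π_j f_j(x)).
Categorical probabilities:
  f_A = 0.2
  f_B = 0.16
  f_C = 0.36
  f_D = 0.19
0.06 / 0.019 ≈ 3.158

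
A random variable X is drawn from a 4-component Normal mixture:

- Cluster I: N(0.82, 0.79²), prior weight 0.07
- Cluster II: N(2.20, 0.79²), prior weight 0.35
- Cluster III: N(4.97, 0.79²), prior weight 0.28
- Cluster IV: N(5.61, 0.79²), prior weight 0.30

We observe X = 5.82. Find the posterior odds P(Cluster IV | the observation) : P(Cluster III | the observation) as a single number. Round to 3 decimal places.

Since P(k|x) ∝ w_k f_k(x), the posterior odds are w_i f_i(x) / (w_j f_j(x)).
Normal densities:
  p_I = (1/(0.79·√(2π)))·exp(−(5.82−0.82)²/(2·0.79²)) = 0.504990·exp(-20.02884) = 1.01127e-09
  p_II = (1/(0.79·√(2π)))·exp(−(5.82−2.20)²/(2·0.79²)) = 0.504990·exp(-10.49864) = 1.39246e-05
  p_III = (1/(0.79·√(2π)))·exp(−(5.82−4.97)²/(2·0.79²)) = 0.504990·exp(-0.57883) = 0.283073
  p_IV = (1/(0.79·√(2π)))·exp(−(5.82−5.61)²/(2·0.79²)) = 0.504990·exp(-0.03533) = 0.48746
Posterior odds = (w_IV·p_IV) / (w_III·p_III) = (0.30·0.48746) / (0.28·0.283073) = 0.146238 / 0.0792605 ≈ 1.845

1.845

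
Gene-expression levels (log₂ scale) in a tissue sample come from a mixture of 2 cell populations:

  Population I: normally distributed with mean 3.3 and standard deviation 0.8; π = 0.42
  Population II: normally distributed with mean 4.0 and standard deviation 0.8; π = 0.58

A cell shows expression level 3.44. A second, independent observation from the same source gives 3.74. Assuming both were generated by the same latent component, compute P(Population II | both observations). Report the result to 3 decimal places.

P(component k | x) = P(Z=k)·f_k(x) / marginal(x), where marginal(x) = Σ_j P(Z=j)·f_j(x).
Since both observations come from the same component, the likelihood for component k is f_k(x₁)·f_k(x₂).
  p_I = [0.4911] × [0.42868] = 0.210525
  p_II = [0.390317] × [0.473025] = 0.18463
Prior × likelihood for each component:
  P(Z=I)·p_I = 0.42 × 0.210525 = 0.0884204
  P(Z=II)·p_II = 0.58 × 0.18463 = 0.107085
Evidence: 0.0884204 + 0.107085 = 0.195506
So the posterior for Population II is 0.107085 / 0.195506 ≈ 0.548.

0.548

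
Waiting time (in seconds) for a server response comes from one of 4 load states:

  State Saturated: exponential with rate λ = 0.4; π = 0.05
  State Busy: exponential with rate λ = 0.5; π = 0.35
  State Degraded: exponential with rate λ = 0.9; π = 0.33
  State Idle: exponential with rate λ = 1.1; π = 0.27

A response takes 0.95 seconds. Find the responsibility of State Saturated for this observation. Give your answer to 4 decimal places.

0.0387

Posterior ∝ prior × likelihood, so P(k | x) ∝ w_k f_k(x); normalise over all components.
Evaluate each component's likelihood at the observed value:
  f_Saturated = 0.273545
  f_Busy = 0.310943
  f_Degraded = 0.382755
  f_Idle = 0.386861
Unnormalised posteriors:
  w_Saturated·f_Saturated = 0.05 × 0.273545 = 0.0136772
  w_Busy·f_Busy = 0.35 × 0.310943 = 0.10883
  w_Degraded·f_Degraded = 0.33 × 0.382755 = 0.126309
  w_Idle·f_Idle = 0.27 × 0.386861 = 0.104452
Sum: 0.0136772 + 0.10883 + 0.126309 + 0.104452 = 0.353269
P(State Saturated | the observation) ≈ 0.0387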